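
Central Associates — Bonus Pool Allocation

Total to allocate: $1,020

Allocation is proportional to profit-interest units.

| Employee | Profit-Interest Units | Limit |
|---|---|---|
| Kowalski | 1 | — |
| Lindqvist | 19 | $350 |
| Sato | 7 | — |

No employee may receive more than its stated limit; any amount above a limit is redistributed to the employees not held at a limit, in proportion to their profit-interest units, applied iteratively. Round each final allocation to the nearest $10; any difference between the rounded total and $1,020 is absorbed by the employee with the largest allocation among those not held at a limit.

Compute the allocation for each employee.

Kowalski: $80 · Lindqvist: $350 · Sato: $590

Sum of profit-interest units: 27.
Unconstrained shares: Kowalski 37.78; Lindqvist 717.78; Sato 264.44.
Cap binds for Lindqvist ($350); remaining pool $670 reallocated over remaining profit-interest units 8.
Shares after redistribution: Kowalski 83.75 → $80; Sato 586.25 → $590.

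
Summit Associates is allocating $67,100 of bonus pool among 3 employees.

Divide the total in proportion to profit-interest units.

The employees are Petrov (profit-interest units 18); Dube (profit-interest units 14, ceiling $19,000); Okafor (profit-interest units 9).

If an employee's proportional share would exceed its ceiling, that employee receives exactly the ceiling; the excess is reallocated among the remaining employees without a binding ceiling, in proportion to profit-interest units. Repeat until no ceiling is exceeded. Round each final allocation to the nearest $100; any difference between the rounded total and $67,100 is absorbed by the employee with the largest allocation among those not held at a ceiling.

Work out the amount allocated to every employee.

Sum of profit-interest units: 41.
Unconstrained shares: Petrov 29,458.54; Dube 22,912.20; Okafor 14,729.27.
Capped: Dube ($19,000); residual $48,100 reallocated over remaining profit-interest units 27.
Remaining shares: Petrov 32,066.67 → $32,100; Okafor 16,033.33 → $16,000.

Petrov: $32,100 | Dube: $19,000 | Okafor: $16,000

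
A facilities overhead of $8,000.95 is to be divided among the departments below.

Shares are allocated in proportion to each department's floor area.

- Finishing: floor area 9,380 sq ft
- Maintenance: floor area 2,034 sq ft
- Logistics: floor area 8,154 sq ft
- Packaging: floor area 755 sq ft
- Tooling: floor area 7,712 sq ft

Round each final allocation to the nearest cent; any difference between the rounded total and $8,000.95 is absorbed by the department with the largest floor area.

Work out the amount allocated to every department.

Finishing: $2,676.97; Maintenance: $580.49; Logistics: $2,327.08; Packaging: $215.47; Tooling: $2,200.94

Floor area total: 9,380 + 2,034 + 8,154 + 755 + 7,712 = 28,035.
Pro-rata amounts: Finishing 2,676.9720; Maintenance 580.4863; Logistics 2,327.0821; Packaging 215.4706; Tooling 2,200.9391.
After rounding (cent): Finishing $2,676.97; Maintenance $580.49; Logistics $2,327.08; Packaging $215.47; Tooling $2,200.94. Sum = $8,000.95.
No rounding difference to absorb.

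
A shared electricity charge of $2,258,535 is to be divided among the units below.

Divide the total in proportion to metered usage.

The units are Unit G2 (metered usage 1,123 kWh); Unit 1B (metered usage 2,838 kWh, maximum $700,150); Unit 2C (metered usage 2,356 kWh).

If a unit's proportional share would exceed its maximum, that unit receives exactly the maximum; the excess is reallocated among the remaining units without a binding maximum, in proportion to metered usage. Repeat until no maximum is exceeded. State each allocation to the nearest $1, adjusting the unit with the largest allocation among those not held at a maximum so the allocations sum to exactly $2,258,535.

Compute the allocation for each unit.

Metered usage total: 6,317.
Proportional shares (ignoring caps): Unit G2 401,509.39; Unit 1B 1,014,678.22; Unit 2C 842,347.39.
Capped: Unit 1B ($700,150); balance $1,558,385 reallocated over remaining metered usage 3,479.
Remaining shares: Unit G2 503,037.18 → $503,037; Unit 2C 1,055,347.82 → $1,055,348.

Unit G2: $503,037 | Unit 1B: $700,150 | Unit 2C: $1,055,348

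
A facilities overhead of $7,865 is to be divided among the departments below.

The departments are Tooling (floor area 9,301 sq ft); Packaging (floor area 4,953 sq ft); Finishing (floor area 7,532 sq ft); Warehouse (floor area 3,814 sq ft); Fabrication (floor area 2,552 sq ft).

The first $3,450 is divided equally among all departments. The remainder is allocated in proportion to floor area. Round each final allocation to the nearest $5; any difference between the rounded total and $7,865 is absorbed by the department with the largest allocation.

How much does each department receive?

First tranche $3,450 split equally: $690 each.
Remainder $4,415 by floor area (total 28,152): Tooling 1,458.65 → $1,460; Packaging 776.77 → $775; Finishing 1,181.22 → $1,180; Warehouse 598.14 → $600; Fabrication 400.22 → $400.
Totals: Tooling $690 + $1,460 = $2,150; Packaging $690 + $775 = $1,465; Finishing $690 + $1,180 = $1,870; Warehouse $690 + $600 = $1,290; Fabrication $690 + $400 = $1,090.

Tooling: $2,150; Packaging: $1,465; Finishing: $1,870; Warehouse: $1,290; Fabrication: $1,090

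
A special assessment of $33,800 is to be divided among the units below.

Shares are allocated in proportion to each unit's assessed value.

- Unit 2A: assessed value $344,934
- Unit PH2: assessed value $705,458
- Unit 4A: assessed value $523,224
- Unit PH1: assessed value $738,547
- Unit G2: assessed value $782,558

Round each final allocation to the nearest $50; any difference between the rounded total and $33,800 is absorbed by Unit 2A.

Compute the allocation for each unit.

Total assessed value = 3,094,721.
Unrounded shares: Unit 2A 344,934/3,094,721 × $33,800 = 3,767.31; Unit PH2 705,458/3,094,721 × $33,800 = 7,704.89; Unit 4A 523,224/3,094,721 × $33,800 = 5,714.56; Unit PH1 738,547/3,094,721 × $33,800 = 8,066.28; Unit G2 782,558/3,094,721 × $33,800 = 8,546.96.
At nearest $50: Unit 2A $3,750; Unit PH2 $7,700; Unit 4A $5,700; Unit PH1 $8,050; Unit G2 $8,550. Sum = $33,750.
Difference $33,800 − $33,750 = +$50 applied to Unit 2A: Unit 2A becomes $3,800.

Unit 2A: $3,800 · Unit PH2: $7,700 · Unit 4A: $5,700 · Unit PH1: $8,050 · Unit G2: $8,550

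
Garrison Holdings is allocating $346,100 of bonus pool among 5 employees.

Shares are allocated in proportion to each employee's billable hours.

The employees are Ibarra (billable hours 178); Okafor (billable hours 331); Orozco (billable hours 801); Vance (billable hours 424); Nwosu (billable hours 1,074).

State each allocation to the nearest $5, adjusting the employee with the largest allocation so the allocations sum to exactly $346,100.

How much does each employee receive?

Billable hours total: 2,808.
Unrounded shares: Ibarra 178/2,808 × $346,100 = 21,939.39; Okafor 331/2,808 × $346,100 = 40,797.40; Orozco 801/2,808 × $346,100 = 98,727.24; Vance 424/2,808 × $346,100 = 52,260.11; Nwosu 1,074/2,808 × $346,100 = 132,375.85.
Rounded to nearest $5: Ibarra $21,940; Okafor $40,795; Orozco $98,725; Vance $52,260; Nwosu $132,375. Sum = $346,095.
Difference $346,100 − $346,095 = +$5 applied to largest allocation (Nwosu): Nwosu becomes $132,380.

Ibarra: $21,940 | Okafor: $40,795 | Orozco: $98,725 | Vance: $52,260 | Nwosu: $132,380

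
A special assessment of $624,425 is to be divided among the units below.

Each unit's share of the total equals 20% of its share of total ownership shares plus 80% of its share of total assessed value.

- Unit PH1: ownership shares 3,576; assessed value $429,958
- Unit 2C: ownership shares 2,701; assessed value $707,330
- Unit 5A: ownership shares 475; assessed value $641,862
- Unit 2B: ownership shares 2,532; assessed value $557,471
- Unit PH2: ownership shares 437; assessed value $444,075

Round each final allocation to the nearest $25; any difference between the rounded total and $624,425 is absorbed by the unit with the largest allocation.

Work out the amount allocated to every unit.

Unit PH1: $123,175; Unit 2C: $161,775; Unit 5A: $121,400; Unit 2B: $132,675; Unit PH2: $85,400

Ownership shares total 9,721; assessed value total 2,780,696.
Composite weights (20% ownership shares + 80% assessed value): Unit PH1 0.1973; Unit 2C 0.2591; Unit 5A 0.1944; Unit 2B 0.2125; Unit PH2 0.1368.
Proportional shares: Unit PH1 123,180.71; Unit 2C 161,768.33; Unit 5A 121,410.02; Unit 2B 132,675.68; Unit PH2 85,390.26.
After rounding ($25): Unit PH1 $123,175; Unit 2C $161,775; Unit 5A $121,400; Unit 2B $132,675; Unit PH2 $85,400. Sum = $624,425.
No rounding difference to absorb.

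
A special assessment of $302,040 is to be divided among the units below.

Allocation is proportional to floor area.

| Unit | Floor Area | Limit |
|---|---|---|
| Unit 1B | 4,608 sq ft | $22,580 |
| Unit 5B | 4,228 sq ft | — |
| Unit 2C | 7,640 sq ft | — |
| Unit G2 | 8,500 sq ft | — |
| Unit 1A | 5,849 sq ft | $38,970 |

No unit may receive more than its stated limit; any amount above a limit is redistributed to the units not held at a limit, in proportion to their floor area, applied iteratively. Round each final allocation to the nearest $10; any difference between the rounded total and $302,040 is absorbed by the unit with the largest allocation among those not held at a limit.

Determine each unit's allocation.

Unit 1B: $22,580; Unit 5B: $49,920; Unit 2C: $90,210; Unit G2: $100,360; Unit 1A: $38,970

Combined floor area = 30,825.
Proportional shares (ignoring caps): Unit 1B 45,151.67; Unit 5B 41,428.23; Unit 2C 74,860.85; Unit G2 83,287.59; Unit 1A 57,311.66.
Cap binds for Unit 1B ($22,580), Unit 1A ($38,970); residual $240,490 reallocated over remaining floor area 20,368.
Shares after redistribution: Unit 5B 49,921.04 → $49,920; Unit 2C 90,207.36 → $90,210; Unit G2 100,361.60 → $100,360.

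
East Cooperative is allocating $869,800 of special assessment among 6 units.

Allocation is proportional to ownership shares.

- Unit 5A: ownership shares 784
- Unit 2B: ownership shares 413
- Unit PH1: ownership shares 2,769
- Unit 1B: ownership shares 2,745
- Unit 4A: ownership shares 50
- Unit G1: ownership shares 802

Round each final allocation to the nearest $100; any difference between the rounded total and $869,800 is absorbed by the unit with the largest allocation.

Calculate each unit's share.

Unit 5A: $90,200; Unit 2B: $47,500; Unit PH1: $318,400; Unit 1B: $315,700; Unit 4A: $5,800; Unit G1: $92,200

Sum of ownership shares: 7,563.
Proportional shares: Unit 5A 784/7,563 × $869,800 = 90,165.70; Unit 2B 413/7,563 × $869,800 = 47,498.00; Unit PH1 2,769/7,563 × $869,800 = 318,455.14; Unit 1B 2,745/7,563 × $869,800 = 315,694.96; Unit 4A 50/7,563 × $869,800 = 5,750.36; Unit G1 802/7,563 × $869,800 = 92,235.83.
Rounded to nearest $100: Unit 5A $90,200; Unit 2B $47,500; Unit PH1 $318,500; Unit 1B $315,700; Unit 4A $5,800; Unit G1 $92,200. Sum = $869,900.
Difference $869,800 − $869,900 = −$100 applied to largest allocation (Unit PH1): Unit PH1 becomes $318,400.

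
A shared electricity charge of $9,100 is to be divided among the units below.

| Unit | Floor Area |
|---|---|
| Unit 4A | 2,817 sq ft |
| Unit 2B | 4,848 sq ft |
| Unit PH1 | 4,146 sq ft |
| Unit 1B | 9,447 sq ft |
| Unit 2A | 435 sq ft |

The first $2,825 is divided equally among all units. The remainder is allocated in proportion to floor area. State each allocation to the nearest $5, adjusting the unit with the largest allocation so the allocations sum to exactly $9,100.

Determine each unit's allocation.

$2,825 shared equally gives $565 per unit.
Remainder $6,275 by floor area (total 21,693): Unit 4A 814.86 → $815; Unit 2B 1,402.35 → $1,400; Unit PH1 1,199.29 → $1,200; Unit 1B 2,732.68 → $2,735; Unit 2A 125.83 → $125.
Totals: Unit 4A $565 + $815 = $1,380; Unit 2B $565 + $1,400 = $1,965; Unit PH1 $565 + $1,200 = $1,765; Unit 1B $565 + $2,735 = $3,300; Unit 2A $565 + $125 = $690.

Unit 4A: $1,380 | Unit 2B: $1,965 | Unit PH1: $1,765 | Unit 1B: $3,300 | Unit 2A: $690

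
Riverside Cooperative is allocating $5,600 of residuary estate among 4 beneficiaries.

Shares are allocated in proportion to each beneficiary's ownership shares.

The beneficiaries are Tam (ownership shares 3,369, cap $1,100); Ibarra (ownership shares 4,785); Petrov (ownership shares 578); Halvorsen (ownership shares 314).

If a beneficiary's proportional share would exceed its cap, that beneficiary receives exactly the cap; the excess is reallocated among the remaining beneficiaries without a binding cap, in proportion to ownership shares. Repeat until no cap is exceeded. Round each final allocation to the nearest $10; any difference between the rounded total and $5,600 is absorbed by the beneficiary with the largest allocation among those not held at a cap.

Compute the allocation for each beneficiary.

Tam: $1,100 · Ibarra: $3,790 · Petrov: $460 · Halvorsen: $250

Ownership shares total: 9,046.
Pro-rata shares before constraints: Tam 2,085.61; Ibarra 2,962.19; Petrov 357.82; Halvorsen 194.38.
Capped: Tam ($1,100); remaining pool $4,500 reallocated over remaining ownership shares 5,677.
Redistributed shares: Ibarra 3,792.94 → $3,790; Petrov 458.16 → $460; Halvorsen 248.90 → $250.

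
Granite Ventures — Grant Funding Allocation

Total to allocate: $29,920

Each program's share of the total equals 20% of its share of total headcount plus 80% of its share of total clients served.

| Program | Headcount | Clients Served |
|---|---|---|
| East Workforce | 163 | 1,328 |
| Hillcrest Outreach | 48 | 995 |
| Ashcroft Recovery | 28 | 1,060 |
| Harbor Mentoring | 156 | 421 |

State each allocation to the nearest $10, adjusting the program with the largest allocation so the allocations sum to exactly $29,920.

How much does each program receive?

Totals — headcount 395, clients served 3,804.
Blended shares (20% headcount + 80% clients served): East Workforce 0.3618; Hillcrest Outreach 0.2336; Ashcroft Recovery 0.2371; Harbor Mentoring 0.1675.
Unrounded shares: East Workforce 10,825.55; Hillcrest Outreach 6,988.03; Ashcroft Recovery 7,094.05; Harbor Mentoring 5,012.37.
After rounding ($10): East Workforce $10,830; Hillcrest Outreach $6,990; Ashcroft Recovery $7,090; Harbor Mentoring $5,010. Sum = $29,920.
No rounding difference to absorb.

East Workforce: $10,830 | Hillcrest Outreach: $6,990 | Ashcroft Recovery: $7,090 | Harbor Mentoring: $5,010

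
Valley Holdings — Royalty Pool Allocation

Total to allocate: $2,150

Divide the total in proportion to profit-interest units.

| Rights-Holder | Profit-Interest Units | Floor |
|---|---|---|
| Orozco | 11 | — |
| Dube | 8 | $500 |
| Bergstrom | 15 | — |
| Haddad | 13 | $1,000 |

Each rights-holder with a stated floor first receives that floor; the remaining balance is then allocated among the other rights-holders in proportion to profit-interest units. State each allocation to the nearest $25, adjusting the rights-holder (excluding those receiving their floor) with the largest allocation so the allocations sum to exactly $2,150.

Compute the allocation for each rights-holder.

Guaranteed amounts: Dube $500; Haddad $1,000. Balance $650.
Balance split over remaining profit-interest units 26: Orozco 275.00 → $275; Bergstrom 375.00 → $375.

Orozco: $275 · Dube: $500 · Bergstrom: $375 · Haddad: $1,000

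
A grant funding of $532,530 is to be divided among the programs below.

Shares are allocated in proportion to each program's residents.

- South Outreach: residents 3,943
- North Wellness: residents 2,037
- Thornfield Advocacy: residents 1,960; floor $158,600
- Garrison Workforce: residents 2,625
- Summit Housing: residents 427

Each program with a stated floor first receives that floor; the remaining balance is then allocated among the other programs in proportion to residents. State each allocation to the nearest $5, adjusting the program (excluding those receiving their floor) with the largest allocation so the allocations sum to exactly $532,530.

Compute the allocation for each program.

South Outreach: $163,240 · North Wellness: $84,335 · Thornfield Advocacy: $158,600 · Garrison Workforce: $108,675 · Summit Housing: $17,680

Fund the minimums — Thornfield Advocacy $158,600. Remaining pool $373,930.
Remaining pool split over remaining residents 9,032: South Outreach 163,242.47 → $163,240; North Wellness 84,332.97 → $84,335; Garrison Workforce 108,676.51 → $108,675; Summit Housing 17,678.05 → $17,680.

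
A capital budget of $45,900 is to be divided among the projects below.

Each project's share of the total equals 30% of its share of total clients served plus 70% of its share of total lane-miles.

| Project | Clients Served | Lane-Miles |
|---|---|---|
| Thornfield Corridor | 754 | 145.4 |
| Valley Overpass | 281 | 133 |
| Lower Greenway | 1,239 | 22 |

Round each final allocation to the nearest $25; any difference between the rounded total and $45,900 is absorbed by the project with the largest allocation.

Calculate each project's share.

Thornfield Corridor: $20,125 | Valley Overpass: $15,925 | Lower Greenway: $9,850

Clients served total 2,274; lane-miles total 300.4.
Composite weights (30% clients served + 70% lane-miles): Thornfield Corridor 0.4383; Valley Overpass 0.3470; Lower Greenway 0.2147.
Raw shares: Thornfield Corridor 20,117.38; Valley Overpass 15,926.90; Lower Greenway 9,855.71.
At nearest $25: Thornfield Corridor $20,125; Valley Overpass $15,925; Lower Greenway $9,850. Sum = $45,900.
Rounded total matches; no reconciliation needed.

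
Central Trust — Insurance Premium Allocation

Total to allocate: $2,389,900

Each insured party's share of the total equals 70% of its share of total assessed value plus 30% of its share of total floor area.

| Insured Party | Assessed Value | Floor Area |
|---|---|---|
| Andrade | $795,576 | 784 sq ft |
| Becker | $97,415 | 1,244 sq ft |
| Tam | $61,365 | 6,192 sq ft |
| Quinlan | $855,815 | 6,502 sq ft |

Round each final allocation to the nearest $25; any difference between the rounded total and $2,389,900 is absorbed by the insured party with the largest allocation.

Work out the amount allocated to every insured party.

Assessed value total 1,810,171; floor area total 14,722.
Composite weights (70% assessed value + 30% floor area): Andrade 0.3236; Becker 0.0630; Tam 0.1499; Quinlan 0.4634.
Pro-rata amounts: Andrade 773,439.40; Becker 150,612.85; Tam 358,266.53; Quinlan 1,107,581.22.
At nearest $25: Andrade $773,450; Becker $150,625; Tam $358,275; Quinlan $1,107,575. Sum = $2,389,925.
Difference $2,389,900 − $2,389,925 = −$25 applied to largest allocation (Quinlan): Quinlan becomes $1,107,550.

Andrade: $773,450 · Becker: $150,625 · Tam: $358,275 · Quinlan: $1,107,550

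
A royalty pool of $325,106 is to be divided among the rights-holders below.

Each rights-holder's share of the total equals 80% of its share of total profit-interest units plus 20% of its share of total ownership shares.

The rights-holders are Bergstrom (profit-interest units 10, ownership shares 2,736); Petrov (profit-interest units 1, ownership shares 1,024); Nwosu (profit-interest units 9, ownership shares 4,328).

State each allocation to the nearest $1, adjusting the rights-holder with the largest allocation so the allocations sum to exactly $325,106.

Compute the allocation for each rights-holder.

Bergstrom: $152,038; Petrov: $21,236; Nwosu: $151,832

Totals — profit-interest units 20, ownership shares 8,088.
Composite weights (80% profit-interest units + 20% ownership shares): Bergstrom 0.4677; Petrov 0.0653; Nwosu 0.4670.
Proportional shares: Bergstrom 152,037.70; Petrov 21,236.40; Nwosu 151,831.90.
At nearest $1: Bergstrom $152,038; Petrov $21,236; Nwosu $151,832. Sum = $325,106.
No rounding difference to absorb.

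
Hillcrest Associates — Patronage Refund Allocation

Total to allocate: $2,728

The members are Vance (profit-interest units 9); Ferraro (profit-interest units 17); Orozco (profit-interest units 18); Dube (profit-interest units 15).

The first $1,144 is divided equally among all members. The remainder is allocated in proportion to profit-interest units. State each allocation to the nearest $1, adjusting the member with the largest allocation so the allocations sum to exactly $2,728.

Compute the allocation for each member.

$1,144 shared equally gives $286 per member.
Remainder $1,584 by profit-interest units (total 59): Vance 241.63 → $242; Ferraro 456.41 → $456; Orozco 483.25 → $483; Dube 402.71 → $403.
Totals: Vance $286 + $242 = $528; Ferraro $286 + $456 = $742; Orozco $286 + $483 = $769; Dube $286 + $403 = $689.

Vance: $528 | Ferraro: $742 | Orozco: $769 | Dube: $689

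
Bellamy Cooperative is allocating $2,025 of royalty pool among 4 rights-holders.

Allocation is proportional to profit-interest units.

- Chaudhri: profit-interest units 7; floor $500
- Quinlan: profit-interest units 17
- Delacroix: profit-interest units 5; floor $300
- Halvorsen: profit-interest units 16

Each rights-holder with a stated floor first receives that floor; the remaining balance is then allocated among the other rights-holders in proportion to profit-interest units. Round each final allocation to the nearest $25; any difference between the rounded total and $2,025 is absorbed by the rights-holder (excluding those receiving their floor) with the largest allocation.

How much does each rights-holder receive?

Chaudhri: $500 | Quinlan: $625 | Delacroix: $300 | Halvorsen: $600

Minimums first: Chaudhri $500; Delacroix $300. Balance $1,225.
Balance split over remaining profit-interest units 33: Quinlan 631.06 → $625; Halvorsen 593.94 → $600.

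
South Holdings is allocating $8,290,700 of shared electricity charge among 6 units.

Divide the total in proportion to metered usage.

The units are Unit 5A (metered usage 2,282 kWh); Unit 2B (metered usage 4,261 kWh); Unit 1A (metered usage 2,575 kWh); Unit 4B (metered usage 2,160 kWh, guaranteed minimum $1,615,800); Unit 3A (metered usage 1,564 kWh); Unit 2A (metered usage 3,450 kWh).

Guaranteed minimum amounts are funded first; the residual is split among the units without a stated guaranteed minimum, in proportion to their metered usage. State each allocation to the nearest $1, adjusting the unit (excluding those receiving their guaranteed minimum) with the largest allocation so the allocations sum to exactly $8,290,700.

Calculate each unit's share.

Unit 5A: $1,077,846; Unit 2B: $2,012,578; Unit 1A: $1,216,237; Unit 4B: $1,615,800; Unit 3A: $738,717; Unit 2A: $1,629,522

Guaranteed amounts: Unit 4B $1,615,800. Balance $6,674,900.
Balance split over remaining metered usage 14,132: Unit 5A 1,077,846.15 → $1,077,846; Unit 2B 2,012,577.76 → $2,012,578; Unit 1A 1,216,237.44 → $1,216,237; Unit 3A 738,716.64 → $738,717; Unit 2A 1,629,522.01 → $1,629,522.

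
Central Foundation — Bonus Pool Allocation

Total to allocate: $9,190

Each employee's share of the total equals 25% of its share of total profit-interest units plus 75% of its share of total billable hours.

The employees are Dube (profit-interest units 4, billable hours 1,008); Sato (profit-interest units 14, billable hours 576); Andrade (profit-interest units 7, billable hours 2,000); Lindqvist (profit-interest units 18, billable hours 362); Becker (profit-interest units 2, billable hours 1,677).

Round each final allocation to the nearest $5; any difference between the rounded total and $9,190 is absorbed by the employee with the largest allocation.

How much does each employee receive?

Profit-interest units total 45; billable hours total 5,623.
Composite weights (25% profit-interest units + 75% billable hours): Dube 0.1567; Sato 0.1546; Andrade 0.3057; Lindqvist 0.1483; Becker 0.2348.
Unrounded shares: Dube 1,439.80; Sato 1,420.82; Andrade 2,808.93; Lindqvist 1,362.73; Becker 2,157.73.
At nearest $5: Dube $1,440; Sato $1,420; Andrade $2,810; Lindqvist $1,365; Becker $2,160. Sum = $9,195.
Difference $9,190 − $9,195 = −$5 applied to largest allocation (Andrade): Andrade becomes $2,805.

Dube: $1,440; Sato: $1,420; Andrade: $2,805; Lindqvist: $1,365; Becker: $2,160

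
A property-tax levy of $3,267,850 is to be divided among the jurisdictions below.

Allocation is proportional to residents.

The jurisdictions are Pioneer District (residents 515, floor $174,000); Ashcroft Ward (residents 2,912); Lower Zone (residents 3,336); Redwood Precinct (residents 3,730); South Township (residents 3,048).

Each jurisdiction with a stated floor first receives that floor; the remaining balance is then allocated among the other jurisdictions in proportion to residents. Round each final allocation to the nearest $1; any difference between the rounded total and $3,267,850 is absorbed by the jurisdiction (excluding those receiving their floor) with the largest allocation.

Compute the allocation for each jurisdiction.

Guaranteed amounts: Pioneer District $174,000. Remaining pool $3,093,850.
Remaining pool split over remaining residents 13,026: Ashcroft Ward 691,639.12 → $691,639; Lower Zone 792,344.82 → $792,345; Redwood Precinct 885,925.11 → $885,925; South Township 723,940.95 → $723,941.

Pioneer District: $174,000; Ashcroft Ward: $691,639; Lower Zone: $792,345; Redwood Precinct: $885,925; South Township: $723,941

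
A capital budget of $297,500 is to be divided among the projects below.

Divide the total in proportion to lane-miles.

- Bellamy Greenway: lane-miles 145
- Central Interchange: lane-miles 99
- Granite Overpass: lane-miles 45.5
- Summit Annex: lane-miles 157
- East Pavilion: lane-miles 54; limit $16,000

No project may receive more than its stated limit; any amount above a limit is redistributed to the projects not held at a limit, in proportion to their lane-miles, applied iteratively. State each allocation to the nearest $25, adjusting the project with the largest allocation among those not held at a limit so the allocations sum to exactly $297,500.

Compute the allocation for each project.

Combined lane-miles = 500.5.
Pro-rata shares before constraints: Bellamy Greenway 86,188.81; Central Interchange 58,846.15; Granite Overpass 27,045.45; Summit Annex 93,321.68; East Pavilion 32,097.90.
Held at cap: East Pavilion ($16,000); balance $281,500 reallocated over remaining lane-miles 446.5.
Remaining shares: Bellamy Greenway 91,416.57 → $91,425; Central Interchange 62,415.45 → $62,425; Granite Overpass 28,685.89 → $28,675; Summit Annex 98,982.08 → $98,975.

Bellamy Greenway: $91,425 · Central Interchange: $62,425 · Granite Overpass: $28,675 · Summit Annex: $98,975 · East Pavilion: $16,000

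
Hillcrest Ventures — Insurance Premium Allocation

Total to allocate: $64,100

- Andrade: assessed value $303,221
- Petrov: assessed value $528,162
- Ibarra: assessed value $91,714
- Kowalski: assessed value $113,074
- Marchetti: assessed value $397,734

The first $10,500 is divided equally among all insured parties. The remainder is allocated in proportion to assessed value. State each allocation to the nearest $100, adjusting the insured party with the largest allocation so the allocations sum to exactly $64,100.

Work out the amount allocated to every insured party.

Andrade: $13,400 | Petrov: $21,900 | Ibarra: $5,500 | Kowalski: $6,300 | Marchetti: $17,000

First tranche $10,500 split equally: $2,100 each.
Remainder $53,600 by assessed value (total 1,433,905): Andrade 11,334.53 → $11,300; Petrov 19,742.93 → $19,700; Ibarra 3,428.31 → $3,400; Kowalski 4,226.76 → $4,200; Marchetti 14,867.47 → $14,900.
Rounding difference +$100 on remainder applied to Petrov.
Totals: Andrade $2,100 + $11,300 = $13,400; Petrov $2,100 + $19,800 = $21,900; Ibarra $2,100 + $3,400 = $5,500; Kowalski $2,100 + $4,200 = $6,300; Marchetti $2,100 + $14,900 = $17,000.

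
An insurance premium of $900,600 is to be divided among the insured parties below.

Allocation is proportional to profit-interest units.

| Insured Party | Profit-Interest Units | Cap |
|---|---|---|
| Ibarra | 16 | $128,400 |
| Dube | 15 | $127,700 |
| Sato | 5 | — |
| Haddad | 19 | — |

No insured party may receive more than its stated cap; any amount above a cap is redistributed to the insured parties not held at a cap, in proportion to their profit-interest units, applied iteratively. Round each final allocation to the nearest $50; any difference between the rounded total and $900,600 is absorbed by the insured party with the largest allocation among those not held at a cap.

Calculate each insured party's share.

Ibarra: $128,400 | Dube: $127,700 | Sato: $134,250 | Haddad: $510,250

Total profit-interest units = 55.
Proportional shares (ignoring caps): Ibarra 261,992.73; Dube 245,618.18; Sato 81,872.73; Haddad 311,116.36.
Cap binds for Ibarra ($128,400), Dube ($127,700); remaining pool $644,500 reallocated over remaining profit-interest units 24.
Redistributed shares: Sato 134,270.83 → $134,250; Haddad 510,229.17 → $510,250.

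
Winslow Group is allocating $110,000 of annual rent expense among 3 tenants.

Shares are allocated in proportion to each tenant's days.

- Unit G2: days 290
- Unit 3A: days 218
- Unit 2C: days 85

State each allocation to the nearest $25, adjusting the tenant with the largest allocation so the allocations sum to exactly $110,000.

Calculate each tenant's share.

Days total: 593.
Pro-rata amounts: Unit G2 290/593 × $110,000 = 53,794.27; Unit 3A 218/593 × $110,000 = 40,438.45; Unit 2C 85/593 × $110,000 = 15,767.28.
At nearest $25: Unit G2 $53,800; Unit 3A $40,450; Unit 2C $15,775. Sum = $110,025.
Difference $110,000 − $110,025 = −$25 applied to largest allocation (Unit G2): Unit G2 becomes $53,775.

Unit G2: $53,775; Unit 3A: $40,450; Unit 2C: $15,775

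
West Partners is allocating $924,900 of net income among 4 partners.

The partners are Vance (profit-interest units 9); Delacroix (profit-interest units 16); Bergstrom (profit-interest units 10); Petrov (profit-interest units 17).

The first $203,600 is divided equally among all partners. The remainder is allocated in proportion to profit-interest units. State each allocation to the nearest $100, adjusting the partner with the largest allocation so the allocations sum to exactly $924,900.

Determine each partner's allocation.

Vance: $175,700 · Delacroix: $272,800 · Bergstrom: $189,600 · Petrov: $286,800

Equal tier: $203,600 ÷ 4 = $50,900 apiece.
Remainder $721,300 by profit-interest units (total 52): Vance 124,840.38 → $124,800; Delacroix 221,938.46 → $221,900; Bergstrom 138,711.54 → $138,700; Petrov 235,809.62 → $235,800.
Rounding difference +$100 on remainder applied to Petrov.
Totals: Vance $50,900 + $124,800 = $175,700; Delacroix $50,900 + $221,900 = $272,800; Bergstrom $50,900 + $138,700 = $189,600; Petrov $50,900 + $235,900 = $286,800.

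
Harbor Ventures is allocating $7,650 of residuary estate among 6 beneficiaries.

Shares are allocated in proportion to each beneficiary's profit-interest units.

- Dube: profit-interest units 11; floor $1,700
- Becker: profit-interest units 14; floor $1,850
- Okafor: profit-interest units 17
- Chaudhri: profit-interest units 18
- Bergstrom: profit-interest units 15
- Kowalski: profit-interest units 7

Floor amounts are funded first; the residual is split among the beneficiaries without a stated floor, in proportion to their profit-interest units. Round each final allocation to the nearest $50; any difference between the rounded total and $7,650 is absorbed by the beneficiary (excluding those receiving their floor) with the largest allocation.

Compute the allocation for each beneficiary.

Dube: $1,700 | Becker: $1,850 | Okafor: $1,200 | Chaudhri: $1,300 | Bergstrom: $1,100 | Kowalski: $500

Minimums first: Dube $1,700; Becker $1,850. Balance $4,100.
Balance split over remaining profit-interest units 57: Okafor 1,222.81 → $1,200; Chaudhri 1,294.74 → $1,300; Bergstrom 1,078.95 → $1,100; Kowalski 503.51 → $500.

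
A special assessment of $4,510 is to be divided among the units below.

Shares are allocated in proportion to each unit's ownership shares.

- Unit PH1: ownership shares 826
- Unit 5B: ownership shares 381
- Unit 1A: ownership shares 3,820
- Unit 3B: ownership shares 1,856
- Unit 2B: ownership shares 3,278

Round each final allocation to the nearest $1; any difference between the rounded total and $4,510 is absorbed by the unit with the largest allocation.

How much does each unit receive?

Unit PH1: $367 | Unit 5B: $169 | Unit 1A: $1,695 | Unit 3B: $824 | Unit 2B: $1,455

Total ownership shares = 10,161.
Unrounded shares: Unit PH1 826/10,161 × $4,510 = 366.62; Unit 5B 381/10,161 × $4,510 = 169.11; Unit 1A 3,820/10,161 × $4,510 = 1,695.52; Unit 3B 1,856/10,161 × $4,510 = 823.79; Unit 2B 3,278/10,161 × $4,510 = 1,454.95.
At nearest $1: Unit PH1 $367; Unit 5B $169; Unit 1A $1,696; Unit 3B $824; Unit 2B $1,455. Sum = $4,511.
Difference $4,510 − $4,511 = −$1 applied to largest allocation (Unit 1A): Unit 1A becomes $1,695.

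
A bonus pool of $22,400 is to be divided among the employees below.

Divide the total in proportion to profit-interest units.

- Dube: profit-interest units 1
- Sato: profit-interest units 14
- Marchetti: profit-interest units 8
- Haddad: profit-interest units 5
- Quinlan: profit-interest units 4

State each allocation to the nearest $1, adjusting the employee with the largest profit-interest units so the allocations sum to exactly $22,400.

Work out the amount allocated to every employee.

Total profit-interest units = 1 + 14 + 8 + 5 + 4 = 32.
Pro-rata amounts: Dube 700.00; Sato 9,800.00; Marchetti 5,600.00; Haddad 3,500.00; Quinlan 2,800.00.
After rounding ($1): Dube $700; Sato $9,800; Marchetti $5,600; Haddad $3,500; Quinlan $2,800. Sum = $22,400.
Sum already equals the total — no adjustment.

Dube: $700 · Sato: $9,800 · Marchetti: $5,600 · Haddad: $3,500 · Quinlan: $2,800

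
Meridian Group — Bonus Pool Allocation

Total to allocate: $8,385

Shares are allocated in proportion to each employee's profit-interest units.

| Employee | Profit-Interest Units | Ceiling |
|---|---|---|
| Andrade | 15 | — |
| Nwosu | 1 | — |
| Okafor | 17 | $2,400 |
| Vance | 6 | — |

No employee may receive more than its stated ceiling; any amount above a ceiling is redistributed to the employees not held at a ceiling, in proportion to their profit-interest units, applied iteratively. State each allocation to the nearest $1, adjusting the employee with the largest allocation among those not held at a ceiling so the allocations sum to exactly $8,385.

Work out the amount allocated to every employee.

Profit-interest units total: 39.
Unconstrained shares: Andrade 3,225.00; Nwosu 215.00; Okafor 3,655.00; Vance 1,290.00.
Cap binds for Okafor ($2,400); balance $5,985 reallocated over remaining profit-interest units 22.
Redistributed shares: Andrade 4,080.68 → $4,081; Nwosu 272.05 → $272; Vance 1,632.27 → $1,632.

Andrade: $4,081 · Nwosu: $272 · Okafor: $2,400 · Vance: $1,632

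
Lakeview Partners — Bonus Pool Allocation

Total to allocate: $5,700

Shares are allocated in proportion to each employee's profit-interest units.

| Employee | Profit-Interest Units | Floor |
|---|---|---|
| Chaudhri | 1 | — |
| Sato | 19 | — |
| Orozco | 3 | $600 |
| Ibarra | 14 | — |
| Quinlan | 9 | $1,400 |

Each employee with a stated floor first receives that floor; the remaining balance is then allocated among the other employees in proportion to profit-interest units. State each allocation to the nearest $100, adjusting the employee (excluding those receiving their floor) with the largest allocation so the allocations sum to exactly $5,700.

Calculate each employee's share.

Fund the minimums — Orozco $600; Quinlan $1,400. Remaining pool $3,700.
Remaining pool split over remaining profit-interest units 34: Chaudhri 108.82 → $100; Sato 2,067.65 → $2,100; Ibarra 1,523.53 → $1,500.

Chaudhri: $100 | Sato: $2,100 | Orozco: $600 | Ibarra: $1,500 | Quinlan: $1,400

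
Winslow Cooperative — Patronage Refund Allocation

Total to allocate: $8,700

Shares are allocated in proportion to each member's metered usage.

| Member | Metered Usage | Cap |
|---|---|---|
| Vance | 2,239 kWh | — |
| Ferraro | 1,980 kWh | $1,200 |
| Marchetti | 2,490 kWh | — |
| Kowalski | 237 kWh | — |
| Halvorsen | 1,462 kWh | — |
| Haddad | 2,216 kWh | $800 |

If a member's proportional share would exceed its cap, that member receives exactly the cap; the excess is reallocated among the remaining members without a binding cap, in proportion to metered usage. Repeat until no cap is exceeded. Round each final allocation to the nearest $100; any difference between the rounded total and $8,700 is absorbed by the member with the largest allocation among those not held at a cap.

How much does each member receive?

Metered usage total: 10,624.
Proportional shares (ignoring caps): Vance 1,833.52; Ferraro 1,621.42; Marchetti 2,039.06; Kowalski 194.08; Halvorsen 1,197.23; Haddad 1,814.68.
Capped: Ferraro ($1,200), Haddad ($800); residual $6,700 reallocated over remaining metered usage 6,428.
Shares after redistribution: Vance 2,333.74 → $2,300; Marchetti 2,595.36 → $2,600; Kowalski 247.03 → $200; Halvorsen 1,523.86 → $1,500.
Rounding difference +$100 applied to Marchetti → $2,700.

Vance: $2,300 · Ferraro: $1,200 · Marchetti: $2,700 · Kowalski: $200 · Halvorsen: $1,500 · Haddad: $800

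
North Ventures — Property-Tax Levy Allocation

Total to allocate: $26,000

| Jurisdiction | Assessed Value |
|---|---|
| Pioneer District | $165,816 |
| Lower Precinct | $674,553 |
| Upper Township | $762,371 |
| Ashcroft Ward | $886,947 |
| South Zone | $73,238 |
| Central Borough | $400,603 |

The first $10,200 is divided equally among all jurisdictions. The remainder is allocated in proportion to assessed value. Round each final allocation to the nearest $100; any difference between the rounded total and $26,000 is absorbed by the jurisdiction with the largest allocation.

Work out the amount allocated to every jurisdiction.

Pioneer District: $2,600; Lower Precinct: $5,300; Upper Township: $5,800; Ashcroft Ward: $6,400; South Zone: $2,100; Central Borough: $3,800

First tranche $10,200 split equally: $1,700 each.
Remainder $15,800 by assessed value (total 2,963,528): Pioneer District 884.05 → $900; Lower Precinct 3,596.37 → $3,600; Upper Township 4,064.57 → $4,100; Ashcroft Ward 4,728.74 → $4,700; South Zone 390.47 → $400; Central Borough 2,135.81 → $2,100.
Totals: Pioneer District $1,700 + $900 = $2,600; Lower Precinct $1,700 + $3,600 = $5,300; Upper Township $1,700 + $4,100 = $5,800; Ashcroft Ward $1,700 + $4,700 = $6,400; South Zone $1,700 + $400 = $2,100; Central Borough $1,700 + $2,100 = $3,800.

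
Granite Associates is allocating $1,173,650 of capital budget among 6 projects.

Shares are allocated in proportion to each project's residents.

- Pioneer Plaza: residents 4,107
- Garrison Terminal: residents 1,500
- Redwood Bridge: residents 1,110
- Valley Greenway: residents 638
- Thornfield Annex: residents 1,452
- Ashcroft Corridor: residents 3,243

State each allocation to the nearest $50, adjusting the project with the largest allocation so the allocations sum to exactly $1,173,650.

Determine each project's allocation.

Pioneer Plaza: $400,050 | Garrison Terminal: $146,100 | Redwood Bridge: $108,100 | Valley Greenway: $62,150 | Thornfield Annex: $141,400 | Ashcroft Corridor: $315,850

Total residents = 12,050.
Pro-rata amounts: Pioneer Plaza 4,107/12,050 × $1,173,650 = 400,014.98; Garrison Terminal 1,500/12,050 × $1,173,650 = 146,097.51; Redwood Bridge 1,110/12,050 × $1,173,650 = 108,112.16; Valley Greenway 638/12,050 × $1,173,650 = 62,140.14; Thornfield Annex 1,452/12,050 × $1,173,650 = 141,422.39; Ashcroft Corridor 3,243/12,050 × $1,173,650 = 315,862.82.
After rounding ($50): Pioneer Plaza $400,000; Garrison Terminal $146,100; Redwood Bridge $108,100; Valley Greenway $62,150; Thornfield Annex $141,400; Ashcroft Corridor $315,850. Sum = $1,173,600.
Difference $1,173,650 − $1,173,600 = +$50 applied to largest allocation (Pioneer Plaza): Pioneer Plaza becomes $400,050.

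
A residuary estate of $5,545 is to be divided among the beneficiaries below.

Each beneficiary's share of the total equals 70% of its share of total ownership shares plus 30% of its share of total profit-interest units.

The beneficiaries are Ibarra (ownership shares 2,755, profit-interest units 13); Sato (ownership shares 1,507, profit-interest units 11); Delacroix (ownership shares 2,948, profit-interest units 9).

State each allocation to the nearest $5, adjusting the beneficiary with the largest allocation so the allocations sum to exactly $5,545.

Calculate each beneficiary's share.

Ibarra: $2,140; Sato: $1,365; Delacroix: $2,040

Totals — ownership shares 7,210, profit-interest units 33.
Combined weights (70% ownership shares + 30% profit-interest units): Ibarra 0.3857; Sato 0.2463; Delacroix 0.3680.
Proportional shares: Ibarra 2,138.47; Sato 1,365.79; Delacroix 2,040.74.
At nearest $5: Ibarra $2,140; Sato $1,365; Delacroix $2,040. Sum = $5,545.
No rounding difference to absorb.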